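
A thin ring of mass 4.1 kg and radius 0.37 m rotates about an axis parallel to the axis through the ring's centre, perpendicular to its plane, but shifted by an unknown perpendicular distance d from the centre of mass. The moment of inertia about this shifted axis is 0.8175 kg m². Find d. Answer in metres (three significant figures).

0.250

About the centre-of-mass axis, I_cm = MR² = (4.1)(0.37)² = 0.56129 kg m².
Parallel axis theorem: I = I_cm + Md², so Md² = 0.8175 − 0.56129 = 0.25621 kg m².
d = √(0.25621 / 4.1) = 0.24998 m.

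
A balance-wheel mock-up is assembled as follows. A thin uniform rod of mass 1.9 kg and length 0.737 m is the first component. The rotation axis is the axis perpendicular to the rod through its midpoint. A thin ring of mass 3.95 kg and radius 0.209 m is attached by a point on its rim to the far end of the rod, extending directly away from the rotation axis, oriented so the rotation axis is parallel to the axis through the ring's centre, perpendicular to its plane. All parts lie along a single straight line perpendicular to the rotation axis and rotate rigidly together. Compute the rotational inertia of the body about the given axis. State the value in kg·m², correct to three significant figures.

1.58

Thin rod: I_cm = (1/12)ML² = (1/12)(1.9)(0.737)² = 0.086002 kg·m²; axis through the centre, so I = 0.086002 kg·m².
Thin ring: I_cm = MR² = (3.95)(0.209)² = 0.17254 kg·m²; centre at d = 0.3685 + 0.209 = 0.5775 m, so I = I_cm + Md² gives I = 0.17254 + (3.95)(0.5775)² = 1.4899 kg·m².
Total I = 0.086002 + 1.4899 = 1.5759 kg·m².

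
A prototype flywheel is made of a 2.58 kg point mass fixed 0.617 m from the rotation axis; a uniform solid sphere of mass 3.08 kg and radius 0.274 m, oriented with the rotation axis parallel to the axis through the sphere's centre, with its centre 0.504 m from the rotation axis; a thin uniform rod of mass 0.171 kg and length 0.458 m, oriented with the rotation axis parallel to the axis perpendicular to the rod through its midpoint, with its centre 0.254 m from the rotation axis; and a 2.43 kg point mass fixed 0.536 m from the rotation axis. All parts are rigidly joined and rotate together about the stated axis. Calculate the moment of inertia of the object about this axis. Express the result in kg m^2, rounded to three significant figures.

2.57

Point mass: I_cm = 0; centre at d = 0.617 m, so I = I_cm + Md² gives I = 0 + (2.58)(0.617)² = 0.98218 kg m^2.
Solid sphere: I_cm = (2/5)MR² = (2/5)(3.08)(0.274)² = 0.092494 kg m^2; centre at d = 0.504 m, so I = I_cm + Md² gives I = 0.092494 + (3.08)(0.504)² = 0.87486 kg m^2.
Thin rod: I_cm = (1/12)ML² = (1/12)(0.171)(0.458)² = 0.0029891 kg m^2; centre at d = 0.254 m, so I = I_cm + Md² gives I = 0.0029891 + (0.171)(0.254)² = 0.014021 kg m^2.
Point mass: I_cm = 0; centre at d = 0.536 m, so I = I_cm + Md² gives I = 0 + (2.43)(0.536)² = 0.69813 kg m^2.
Total I = 0.98218 + 0.87486 + 0.014021 + 0.69813 = 2.5692 kg m^2.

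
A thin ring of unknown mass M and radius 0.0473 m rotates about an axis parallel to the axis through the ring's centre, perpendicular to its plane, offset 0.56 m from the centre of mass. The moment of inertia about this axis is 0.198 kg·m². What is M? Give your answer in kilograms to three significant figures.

I = I_cm + Md² = MR² + Md² = M·[1·(0.0473)² + (0.56)²] = M·0.31584.
So M = 0.198 / 0.31584 = 0.62691 kg.

0.627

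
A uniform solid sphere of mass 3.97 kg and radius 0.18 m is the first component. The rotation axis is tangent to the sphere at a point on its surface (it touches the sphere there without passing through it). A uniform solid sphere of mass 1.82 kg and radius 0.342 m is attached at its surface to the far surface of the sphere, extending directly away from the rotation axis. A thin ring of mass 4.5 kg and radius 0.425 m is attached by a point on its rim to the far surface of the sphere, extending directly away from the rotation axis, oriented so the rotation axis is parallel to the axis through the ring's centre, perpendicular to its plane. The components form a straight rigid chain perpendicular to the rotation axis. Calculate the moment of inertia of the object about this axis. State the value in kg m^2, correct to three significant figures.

11.7

Solid sphere: I_cm = (2/5)MR² = (2/5)(3.97)(0.18)² = 0.051451 kg m^2; centre at d = 0.18 m, so I = I_cm + Md² gives I = 0.051451 + (3.97)(0.18)² = 0.18008 kg m^2.
Solid sphere: I_cm = (2/5)MR² = (2/5)(1.82)(0.342)² = 0.08515 kg m^2; centre at d = 0.18 + 0.18 + 0.342 = 0.702 m, so I = I_cm + Md² gives I = 0.08515 + (1.82)(0.702)² = 0.98205 kg m^2.
Thin ring: I_cm = MR² = (4.5)(0.425)² = 0.81281 kg m^2; centre at d = 0.18 + 0.18 + 0.342 + 0.342 + 0.425 = 1.469 m, so I = I_cm + Md² gives I = 0.81281 + (4.5)(1.469)² = 10.524 kg m^2.
Total I = 0.18008 + 0.98205 + 10.524 = 11.686 kg m^2.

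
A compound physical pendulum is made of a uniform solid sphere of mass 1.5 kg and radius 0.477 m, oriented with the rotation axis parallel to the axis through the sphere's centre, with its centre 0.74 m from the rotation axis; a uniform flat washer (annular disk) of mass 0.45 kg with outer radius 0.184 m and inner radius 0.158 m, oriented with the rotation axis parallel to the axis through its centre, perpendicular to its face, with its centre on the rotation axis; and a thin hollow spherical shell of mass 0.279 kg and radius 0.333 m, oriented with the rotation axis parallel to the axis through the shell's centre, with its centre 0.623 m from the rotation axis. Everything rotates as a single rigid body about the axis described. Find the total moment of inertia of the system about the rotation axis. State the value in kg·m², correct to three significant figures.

Solid sphere: I_cm = (2/5)MR² = (2/5)(1.5)(0.477)² = 0.13652 kg·m²; centre at d = 0.74 m, so I = I_cm + Md² gives I = 0.13652 + (1.5)(0.74)² = 0.95792 kg·m².
Annular disk: I_cm = (1/2)M(R²+r²) = (1/2)(0.45)[(0.184)² + (0.158)²] = 0.013234 kg·m²; axis through the centre, so I = 0.013234 kg·m².
Spherical shell: I_cm = (2/3)MR² = (2/3)(0.279)(0.333)² = 0.020625 kg·m²; centre at d = 0.623 m, so I = I_cm + Md² gives I = 0.020625 + (0.279)(0.623)² = 0.12891 kg·m².
Total I = 0.95792 + 0.013234 + 0.12891 = 1.1001 kg·m².

1.10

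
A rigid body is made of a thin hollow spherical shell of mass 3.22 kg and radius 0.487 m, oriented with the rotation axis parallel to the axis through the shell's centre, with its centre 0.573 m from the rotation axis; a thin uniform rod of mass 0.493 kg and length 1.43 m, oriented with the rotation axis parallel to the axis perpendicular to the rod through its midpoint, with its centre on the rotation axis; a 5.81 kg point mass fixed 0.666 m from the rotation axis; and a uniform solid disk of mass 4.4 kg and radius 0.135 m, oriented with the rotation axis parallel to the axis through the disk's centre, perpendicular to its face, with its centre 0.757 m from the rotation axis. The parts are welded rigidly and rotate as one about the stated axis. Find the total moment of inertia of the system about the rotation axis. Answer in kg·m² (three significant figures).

Spherical shell: I_cm = (2/3)MR² = (2/3)(3.22)(0.487)² = 0.50912 kg·m²; centre at d = 0.573 m, so I = I_cm + Md² gives I = 0.50912 + (3.22)(0.573)² = 1.5663 kg·m².
Thin rod: I_cm = (1/12)ML² = (1/12)(0.493)(1.43)² = 0.084011 kg·m²; axis through the centre, so I = 0.084011 kg·m².
Point mass: I_cm = 0; centre at d = 0.666 m, so I = I_cm + Md² gives I = 0 + (5.81)(0.666)² = 2.5771 kg·m².
Solid disk: I_cm = (1/2)MR² = (1/2)(4.4)(0.135)² = 0.040095 kg·m²; centre at d = 0.757 m, so I = I_cm + Md² gives I = 0.040095 + (4.4)(0.757)² = 2.5615 kg·m².
Total I = 1.5663 + 0.084011 + 2.5771 + 2.5615 = 6.7889 kg·m².

6.79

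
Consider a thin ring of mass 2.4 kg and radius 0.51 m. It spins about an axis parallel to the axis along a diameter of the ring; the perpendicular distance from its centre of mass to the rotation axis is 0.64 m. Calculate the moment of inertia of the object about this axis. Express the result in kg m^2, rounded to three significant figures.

1.30

I_cm = (1/2)MR² = (1/2)(2.4)(0.51)² = 0.31212 kg m^2; centre at d = 0.64 m, so I = I_cm + Md² gives I = 0.31212 + (2.4)(0.64)² = 1.2952 kg m^2.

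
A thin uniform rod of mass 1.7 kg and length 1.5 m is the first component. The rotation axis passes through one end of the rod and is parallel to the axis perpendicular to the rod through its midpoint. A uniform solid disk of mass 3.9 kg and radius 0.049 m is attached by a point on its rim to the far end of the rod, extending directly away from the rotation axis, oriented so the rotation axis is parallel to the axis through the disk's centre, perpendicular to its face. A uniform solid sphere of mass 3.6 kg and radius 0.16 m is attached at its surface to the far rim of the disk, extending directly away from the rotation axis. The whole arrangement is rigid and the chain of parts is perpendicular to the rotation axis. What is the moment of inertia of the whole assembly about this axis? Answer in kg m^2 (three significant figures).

21.8

Thin rod: I_cm = (1/12)ML² = (1/12)(1.7)(1.5)² = 0.31875 kg m^2; centre at d = 0.75 m, so the parallel axis theorem gives I = 0.31875 + (1.7)(0.75)² = 1.275 kg m^2.
Solid disk: I_cm = (1/2)MR² = (1/2)(3.9)(0.049)² = 0.004682 kg m^2; centre at d = 0.75 + 0.75 + 0.049 = 1.549 m, so the parallel axis theorem gives I = 0.004682 + (3.9)(1.549)² = 9.3623 kg m^2.
Solid sphere: I_cm = (2/5)MR² = (2/5)(3.6)(0.16)² = 0.036864 kg m^2; centre at d = 0.75 + 0.75 + 0.049 + 0.049 + 0.16 = 1.758 m, so the parallel axis theorem gives I = 0.036864 + (3.6)(1.758)² = 11.163 kg m^2.
Total I = 1.275 + 9.3623 + 11.163 = 21.8 kg m^2.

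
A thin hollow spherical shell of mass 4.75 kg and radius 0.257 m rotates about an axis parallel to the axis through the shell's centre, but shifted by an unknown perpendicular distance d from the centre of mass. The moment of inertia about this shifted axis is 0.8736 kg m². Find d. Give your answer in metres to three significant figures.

About the centre-of-mass axis, I_cm = (2/3)MR² = (2/3)(4.75)(0.257)² = 0.20916 kg m².
Parallel axis theorem: I = I_cm + Md², so Md² = 0.8736 − 0.20916 = 0.66444 kg m².
d = √(0.66444 / 4.75) = 0.37401 m.

0.374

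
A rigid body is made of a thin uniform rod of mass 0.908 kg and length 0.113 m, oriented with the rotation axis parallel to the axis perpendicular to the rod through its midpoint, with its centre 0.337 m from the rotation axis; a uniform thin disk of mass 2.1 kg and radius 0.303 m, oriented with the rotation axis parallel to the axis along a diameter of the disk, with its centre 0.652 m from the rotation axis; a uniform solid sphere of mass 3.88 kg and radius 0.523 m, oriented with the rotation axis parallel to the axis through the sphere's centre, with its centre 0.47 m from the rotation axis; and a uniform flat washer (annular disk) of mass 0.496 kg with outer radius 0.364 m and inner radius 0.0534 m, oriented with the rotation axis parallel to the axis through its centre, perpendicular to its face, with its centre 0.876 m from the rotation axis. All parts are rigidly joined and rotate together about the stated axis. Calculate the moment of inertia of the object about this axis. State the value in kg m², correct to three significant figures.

2.74

Thin rod: I_cm = (1/12)ML² = (1/12)(0.908)(0.113)² = 0.00096619 kg m²; centre at d = 0.337 m, so I = I_cm + Md² gives I = 0.00096619 + (0.908)(0.337)² = 0.10409 kg m².
Thin disk: I_cm = (1/4)MR² = (1/4)(2.1)(0.303)² = 0.0482 kg m²; centre at d = 0.652 m, so I = I_cm + Md² gives I = 0.0482 + (2.1)(0.652)² = 0.94092 kg m².
Solid sphere: I_cm = (2/5)MR² = (2/5)(3.88)(0.523)² = 0.42452 kg m²; centre at d = 0.47 m, so I = I_cm + Md² gives I = 0.42452 + (3.88)(0.47)² = 1.2816 kg m².
Annular disk: I_cm = (1/2)M(R²+r²) = (1/2)(0.496)[(0.364)² + (0.0534)²] = 0.033566 kg m²; centre at d = 0.876 m, so I = I_cm + Md² gives I = 0.033566 + (0.496)(0.876)² = 0.41418 kg m².
Total I = 0.10409 + 0.94092 + 1.2816 + 0.41418 = 2.7408 kg m².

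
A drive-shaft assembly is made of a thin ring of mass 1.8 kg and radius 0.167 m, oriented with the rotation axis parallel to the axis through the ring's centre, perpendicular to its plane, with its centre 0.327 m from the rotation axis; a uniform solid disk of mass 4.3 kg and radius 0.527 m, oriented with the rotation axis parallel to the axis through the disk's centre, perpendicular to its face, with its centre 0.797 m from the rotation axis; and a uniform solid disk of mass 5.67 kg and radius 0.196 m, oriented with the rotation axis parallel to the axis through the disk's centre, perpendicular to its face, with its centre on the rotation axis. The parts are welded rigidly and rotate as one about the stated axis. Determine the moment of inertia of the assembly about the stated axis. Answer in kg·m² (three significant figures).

Thin ring: I_cm = MR² = (1.8)(0.167)² = 0.0502 kg·m²; centre at d = 0.327 m, so I = I_cm + Md² gives I = 0.0502 + (1.8)(0.327)² = 0.24267 kg·m².
Solid disk: I_cm = (1/2)MR² = (1/2)(4.3)(0.527)² = 0.59712 kg·m²; centre at d = 0.797 m, so I = I_cm + Md² gives I = 0.59712 + (4.3)(0.797)² = 3.3285 kg·m².
Solid disk: I_cm = (1/2)MR² = (1/2)(5.67)(0.196)² = 0.10891 kg·m²; axis through the centre, so I = 0.10891 kg·m².
Total I = 0.24267 + 3.3285 + 0.10891 = 3.6801 kg·m².

3.68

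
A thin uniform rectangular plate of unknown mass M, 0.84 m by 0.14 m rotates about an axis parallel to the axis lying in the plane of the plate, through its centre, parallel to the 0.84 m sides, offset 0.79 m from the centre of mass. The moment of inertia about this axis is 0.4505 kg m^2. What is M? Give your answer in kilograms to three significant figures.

0.720

I = I_cm + Md² = (1/12)Mb² + Md² = M·[0.0833333·(0.14)² + (0.79)²] = M·0.62573.
So M = 0.4505 / 0.62573 = 0.71996 kg.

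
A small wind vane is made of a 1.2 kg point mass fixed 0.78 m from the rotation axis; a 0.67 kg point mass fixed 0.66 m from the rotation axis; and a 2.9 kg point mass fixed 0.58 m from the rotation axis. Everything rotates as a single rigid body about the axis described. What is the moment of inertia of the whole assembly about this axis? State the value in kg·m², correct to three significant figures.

2.00

Point mass: I_cm = 0; centre at d = 0.78 m, so the parallel axis theorem gives I = 0 + (1.2)(0.78)² = 0.73008 kg·m².
Point mass: I_cm = 0; centre at d = 0.66 m, so the parallel axis theorem gives I = 0 + (0.67)(0.66)² = 0.29185 kg·m².
Point mass: I_cm = 0; centre at d = 0.58 m, so the parallel axis theorem gives I = 0 + (2.9)(0.58)² = 0.97556 kg·m².
Total I = 0.73008 + 0.29185 + 0.97556 = 1.9975 kg·m².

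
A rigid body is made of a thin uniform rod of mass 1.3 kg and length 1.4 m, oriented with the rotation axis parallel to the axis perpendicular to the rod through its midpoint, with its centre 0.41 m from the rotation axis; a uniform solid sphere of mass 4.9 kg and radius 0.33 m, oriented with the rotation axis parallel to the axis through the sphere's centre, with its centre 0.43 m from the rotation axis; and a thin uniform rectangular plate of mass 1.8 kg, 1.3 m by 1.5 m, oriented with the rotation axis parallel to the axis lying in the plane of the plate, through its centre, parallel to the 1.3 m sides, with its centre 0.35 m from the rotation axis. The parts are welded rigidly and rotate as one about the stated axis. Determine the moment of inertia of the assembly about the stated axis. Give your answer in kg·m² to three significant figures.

2.11

Thin rod: I_cm = (1/12)ML² = (1/12)(1.3)(1.4)² = 0.21233 kg·m²; centre at d = 0.41 m, so the parallel axis theorem gives I = 0.21233 + (1.3)(0.41)² = 0.43086 kg·m².
Solid sphere: I_cm = (2/5)MR² = (2/5)(4.9)(0.33)² = 0.21344 kg·m²; centre at d = 0.43 m, so the parallel axis theorem gives I = 0.21344 + (4.9)(0.43)² = 1.1195 kg·m².
Rectangular plate: I_cm = (1/12)Mb² = (1/12)(1.8)(1.5)² = 0.3375 kg·m²; centre at d = 0.35 m, so the parallel axis theorem gives I = 0.3375 + (1.8)(0.35)² = 0.558 kg·m².
Total I = 0.43086 + 1.1195 + 0.558 = 2.1083 kg·m².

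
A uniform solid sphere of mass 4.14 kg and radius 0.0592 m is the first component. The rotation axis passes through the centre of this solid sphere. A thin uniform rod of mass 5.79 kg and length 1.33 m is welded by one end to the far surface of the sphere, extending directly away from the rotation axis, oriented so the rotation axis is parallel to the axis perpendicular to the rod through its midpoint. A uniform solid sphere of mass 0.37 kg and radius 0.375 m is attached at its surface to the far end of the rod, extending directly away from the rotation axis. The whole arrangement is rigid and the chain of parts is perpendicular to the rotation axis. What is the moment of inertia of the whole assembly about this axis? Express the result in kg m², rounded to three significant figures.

5.07

Solid sphere: I_cm = (2/5)MR² = (2/5)(4.14)(0.0592)² = 0.0058037 kg m²; axis through the centre, so I = 0.0058037 kg m².
Thin rod: I_cm = (1/12)ML² = (1/12)(5.79)(1.33)² = 0.85349 kg m²; centre at d = 0.0592 + 0.665 = 0.7242 m, so I = I_cm + Md² gives I = 0.85349 + (5.79)(0.7242)² = 3.8902 kg m².
Solid sphere: I_cm = (2/5)MR² = (2/5)(0.37)(0.375)² = 0.020812 kg m²; centre at d = 0.0592 + 0.665 + 0.665 + 0.375 = 1.7642 m, so I = I_cm + Md² gives I = 0.020812 + (0.37)(1.7642)² = 1.1724 kg m².
Total I = 0.0058037 + 3.8902 + 1.1724 = 5.0684 kg m².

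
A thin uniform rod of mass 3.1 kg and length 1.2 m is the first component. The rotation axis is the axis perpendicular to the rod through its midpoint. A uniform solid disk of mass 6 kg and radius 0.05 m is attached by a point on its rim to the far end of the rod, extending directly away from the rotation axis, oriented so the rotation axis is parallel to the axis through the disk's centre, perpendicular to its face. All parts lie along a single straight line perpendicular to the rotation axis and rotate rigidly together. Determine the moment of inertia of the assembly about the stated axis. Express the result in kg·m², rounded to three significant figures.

2.91

Thin rod: I_cm = (1/12)ML² = (1/12)(3.1)(1.2)² = 0.372 kg·m²; axis through the centre, so I = 0.372 kg·m².
Solid disk: I_cm = (1/2)MR² = (1/2)(6)(0.05)² = 0.0075 kg·m²; centre at d = 0.6 + 0.05 = 0.65 m, so the parallel axis theorem gives I = 0.0075 + (6)(0.65)² = 2.5425 kg·m².
Total I = 0.372 + 2.5425 = 2.9145 kg·m².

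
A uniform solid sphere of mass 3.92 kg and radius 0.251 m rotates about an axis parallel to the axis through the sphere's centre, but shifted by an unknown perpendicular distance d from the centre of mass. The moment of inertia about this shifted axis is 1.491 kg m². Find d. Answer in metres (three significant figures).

0.596

About the centre-of-mass axis, I_cm = (2/5)MR² = (2/5)(3.92)(0.251)² = 0.098786 kg m².
Parallel axis theorem: I = I_cm + Md², so Md² = 1.491 − 0.098786 = 1.3922 kg m².
d = √(1.3922 / 3.92) = 0.59595 m.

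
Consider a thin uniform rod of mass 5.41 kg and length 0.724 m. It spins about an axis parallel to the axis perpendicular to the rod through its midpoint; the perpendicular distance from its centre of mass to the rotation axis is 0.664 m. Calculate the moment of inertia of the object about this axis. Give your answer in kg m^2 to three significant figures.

I_cm = (1/12)ML² = (1/12)(5.41)(0.724)² = 0.23632 kg m^2; centre at d = 0.664 m, so I = I_cm + Md² gives I = 0.23632 + (5.41)(0.664)² = 2.6216 kg m^2.

2.62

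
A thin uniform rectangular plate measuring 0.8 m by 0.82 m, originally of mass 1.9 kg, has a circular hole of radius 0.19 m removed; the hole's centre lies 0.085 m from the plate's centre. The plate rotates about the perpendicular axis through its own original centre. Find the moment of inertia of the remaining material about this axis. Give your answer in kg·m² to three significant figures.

0.199

Unpierced body about its centre: I₀ = (1/12)M(a²+b²) = (1/12)(1.9)[(0.8)² + (0.82)²] = 0.2078 kg·m².
The removed disk has mass m = M·πr²/(ab) = (1.9)·π(0.19)²/(0.8·0.82) = 0.32848 kg (same uniform areal density).
Its moment of inertia about the rotation axis (parallel-axis theorem): I_hole = (1/2)mr² + md² = (1/2)(0.32848)(0.19)² + (0.32848)(0.085)² = 0.0083023 kg·m².
Treating the hole as negative mass, I = I₀ − I_hole = 0.2078 − 0.0083023 = 0.19949 kg·m².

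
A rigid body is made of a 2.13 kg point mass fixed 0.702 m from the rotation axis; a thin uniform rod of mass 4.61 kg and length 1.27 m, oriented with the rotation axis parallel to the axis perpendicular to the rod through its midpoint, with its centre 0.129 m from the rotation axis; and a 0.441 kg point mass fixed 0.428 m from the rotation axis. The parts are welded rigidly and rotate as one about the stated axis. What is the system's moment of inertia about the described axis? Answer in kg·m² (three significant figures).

Point mass: I_cm = 0; centre at d = 0.702 m, so the parallel axis theorem gives I = 0 + (2.13)(0.702)² = 1.0497 kg·m².
Thin rod: I_cm = (1/12)ML² = (1/12)(4.61)(1.27)² = 0.61962 kg·m²; centre at d = 0.129 m, so the parallel axis theorem gives I = 0.61962 + (4.61)(0.129)² = 0.69634 kg·m².
Point mass: I_cm = 0; centre at d = 0.428 m, so the parallel axis theorem gives I = 0 + (0.441)(0.428)² = 0.080784 kg·m².
Total I = 1.0497 + 0.69634 + 0.080784 = 1.8268 kg·m².

1.83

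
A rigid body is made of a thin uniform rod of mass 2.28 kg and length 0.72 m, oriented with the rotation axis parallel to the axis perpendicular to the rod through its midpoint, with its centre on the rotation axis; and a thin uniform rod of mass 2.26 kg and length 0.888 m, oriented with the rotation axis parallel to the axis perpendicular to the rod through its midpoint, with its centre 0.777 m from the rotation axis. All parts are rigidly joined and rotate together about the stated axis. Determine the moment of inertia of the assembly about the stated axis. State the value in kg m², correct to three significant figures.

1.61

Thin rod: I_cm = (1/12)ML² = (1/12)(2.28)(0.72)² = 0.098496 kg m²; axis through the centre, so I = 0.098496 kg m².
Thin rod: I_cm = (1/12)ML² = (1/12)(2.26)(0.888)² = 0.14851 kg m²; centre at d = 0.777 m, so the parallel axis theorem gives I = 0.14851 + (2.26)(0.777)² = 1.5129 kg m².
Total I = 0.098496 + 1.5129 = 1.6114 kg m².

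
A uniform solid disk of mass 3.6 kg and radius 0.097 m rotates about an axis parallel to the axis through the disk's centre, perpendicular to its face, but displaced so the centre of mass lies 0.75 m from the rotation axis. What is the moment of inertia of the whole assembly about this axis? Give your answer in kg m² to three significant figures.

I_cm = (1/2)MR² = (1/2)(3.6)(0.097)² = 0.016936 kg m²; centre at d = 0.75 m, so I = I_cm + Md² gives I = 0.016936 + (3.6)(0.75)² = 2.0419 kg m².

2.04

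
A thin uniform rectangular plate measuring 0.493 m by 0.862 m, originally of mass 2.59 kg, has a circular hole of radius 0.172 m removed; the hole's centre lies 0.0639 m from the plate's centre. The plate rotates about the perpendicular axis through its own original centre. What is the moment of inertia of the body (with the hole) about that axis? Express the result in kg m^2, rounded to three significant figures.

0.202

Unpierced body about its centre: I₀ = (1/12)M(a²+b²) = (1/12)(2.59)[(0.493)² + (0.862)²] = 0.21283 kg m^2.
The removed disk has mass m = M·πr²/(ab) = (2.59)·π(0.172)²/(0.493·0.862) = 0.56644 kg (same uniform areal density).
Its moment of inertia about the rotation axis (parallel-axis theorem): I_hole = (1/2)mr² + md² = (1/2)(0.56644)(0.172)² + (0.56644)(0.0639)² = 0.010692 kg m^2.
Treating the hole as negative mass, I = I₀ − I_hole = 0.21283 − 0.010692 = 0.20214 kg m^2.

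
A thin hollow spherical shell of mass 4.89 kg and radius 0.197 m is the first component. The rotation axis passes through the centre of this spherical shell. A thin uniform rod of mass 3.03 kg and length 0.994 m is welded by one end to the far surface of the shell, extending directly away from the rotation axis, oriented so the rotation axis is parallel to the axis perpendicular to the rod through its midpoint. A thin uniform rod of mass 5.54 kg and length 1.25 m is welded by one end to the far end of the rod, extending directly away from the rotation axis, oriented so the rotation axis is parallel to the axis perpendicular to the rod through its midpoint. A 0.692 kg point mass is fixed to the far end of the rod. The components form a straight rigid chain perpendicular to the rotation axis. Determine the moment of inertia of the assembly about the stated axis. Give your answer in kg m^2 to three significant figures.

25.0

Spherical shell: I_cm = (2/3)MR² = (2/3)(4.89)(0.197)² = 0.12652 kg m^2; axis through the centre, so I = 0.12652 kg m^2.
Thin rod: I_cm = (1/12)ML² = (1/12)(3.03)(0.994)² = 0.24948 kg m^2; centre at d = 0.197 + 0.497 = 0.694 m, so the parallel axis theorem gives I = 0.24948 + (3.03)(0.694)² = 1.7088 kg m^2.
Thin rod: I_cm = (1/12)ML² = (1/12)(5.54)(1.25)² = 0.72135 kg m^2; centre at d = 0.197 + 0.497 + 0.497 + 0.625 = 1.816 m, so the parallel axis theorem gives I = 0.72135 + (5.54)(1.816)² = 18.991 kg m^2.
Point mass: I_cm = 0; centre at d = 0.197 + 0.497 + 0.497 + 0.625 + 0.625 = 2.441 m, so the parallel axis theorem gives I = 0 + (0.692)(2.441)² = 4.1233 kg m^2.
Total I = 0.12652 + 1.7088 + 18.991 + 4.1233 = 24.95 kg m^2.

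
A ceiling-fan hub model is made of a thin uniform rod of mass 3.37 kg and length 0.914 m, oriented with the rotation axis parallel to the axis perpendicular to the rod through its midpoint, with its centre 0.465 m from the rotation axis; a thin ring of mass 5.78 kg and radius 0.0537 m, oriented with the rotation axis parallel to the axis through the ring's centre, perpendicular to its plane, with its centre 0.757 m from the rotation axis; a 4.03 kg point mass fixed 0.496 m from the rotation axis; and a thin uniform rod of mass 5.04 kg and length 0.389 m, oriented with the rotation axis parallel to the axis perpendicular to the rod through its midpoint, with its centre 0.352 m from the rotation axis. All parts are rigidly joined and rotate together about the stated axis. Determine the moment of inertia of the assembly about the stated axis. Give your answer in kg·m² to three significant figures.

Thin rod: I_cm = (1/12)ML² = (1/12)(3.37)(0.914)² = 0.23461 kg·m²; centre at d = 0.465 m, so I = I_cm + Md² gives I = 0.23461 + (3.37)(0.465)² = 0.96329 kg·m².
Thin ring: I_cm = MR² = (5.78)(0.0537)² = 0.016668 kg·m²; centre at d = 0.757 m, so I = I_cm + Md² gives I = 0.016668 + (5.78)(0.757)² = 3.3289 kg·m².
Point mass: I_cm = 0; centre at d = 0.496 m, so I = I_cm + Md² gives I = 0 + (4.03)(0.496)² = 0.99144 kg·m².
Thin rod: I_cm = (1/12)ML² = (1/12)(5.04)(0.389)² = 0.063555 kg·m²; centre at d = 0.352 m, so I = I_cm + Md² gives I = 0.063555 + (5.04)(0.352)² = 0.68803 kg·m².
Total I = 0.96329 + 3.3289 + 0.99144 + 0.68803 = 5.9717 kg·m².

5.97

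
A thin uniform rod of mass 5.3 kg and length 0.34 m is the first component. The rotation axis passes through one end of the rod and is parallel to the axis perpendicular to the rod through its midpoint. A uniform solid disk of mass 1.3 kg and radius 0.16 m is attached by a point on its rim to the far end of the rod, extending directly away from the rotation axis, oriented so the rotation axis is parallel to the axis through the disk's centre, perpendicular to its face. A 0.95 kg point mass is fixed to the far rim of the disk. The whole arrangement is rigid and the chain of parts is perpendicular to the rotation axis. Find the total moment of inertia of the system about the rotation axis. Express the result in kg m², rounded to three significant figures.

Thin rod: I_cm = (1/12)ML² = (1/12)(5.3)(0.34)² = 0.051057 kg m²; centre at d = 0.17 m, so I = I_cm + Md² gives I = 0.051057 + (5.3)(0.17)² = 0.20423 kg m².
Solid disk: I_cm = (1/2)MR² = (1/2)(1.3)(0.16)² = 0.01664 kg m²; centre at d = 0.17 + 0.17 + 0.16 = 0.5 m, so I = I_cm + Md² gives I = 0.01664 + (1.3)(0.5)² = 0.34164 kg m².
Point mass: I_cm = 0; centre at d = 0.17 + 0.17 + 0.16 + 0.16 = 0.66 m, so I = I_cm + Md² gives I = 0 + (0.95)(0.66)² = 0.41382 kg m².
Total I = 0.20423 + 0.34164 + 0.41382 = 0.95969 kg m².

0.960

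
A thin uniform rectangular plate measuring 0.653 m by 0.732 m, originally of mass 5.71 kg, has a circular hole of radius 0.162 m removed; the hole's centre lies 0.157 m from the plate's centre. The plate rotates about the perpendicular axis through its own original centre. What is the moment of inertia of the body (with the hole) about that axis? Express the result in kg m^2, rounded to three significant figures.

0.421

Unpierced body about its centre: I₀ = (1/12)M(a²+b²) = (1/12)(5.71)[(0.653)² + (0.732)²] = 0.45786 kg m^2.
The removed disk has mass m = M·πr²/(ab) = (5.71)·π(0.162)²/(0.653·0.732) = 0.9849 kg (same uniform areal density).
Its moment of inertia about the rotation axis (parallel-axis theorem): I_hole = (1/2)mr² + md² = (1/2)(0.9849)(0.162)² + (0.9849)(0.157)² = 0.037201 kg m^2.
Treating the hole as negative mass, I = I₀ − I_hole = 0.45786 − 0.037201 = 0.42066 kg m^2.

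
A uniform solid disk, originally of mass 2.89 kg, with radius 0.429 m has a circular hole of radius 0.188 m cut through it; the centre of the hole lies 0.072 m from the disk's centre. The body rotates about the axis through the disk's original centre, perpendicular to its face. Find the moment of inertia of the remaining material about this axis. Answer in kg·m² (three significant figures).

0.253

Unpierced body about its centre: I₀ = (1/2)MR² = (1/2)(2.89)(0.429)² = 0.26594 kg·m².
The removed disk has mass m = M·(r/R)² = (2.89)(0.188/0.429)² = 0.55501 kg (same uniform areal density).
Its moment of inertia about the rotation axis (parallel-axis theorem): I_hole = (1/2)mr² + md² = (1/2)(0.55501)(0.188)² + (0.55501)(0.072)² = 0.012685 kg·m².
Treating the hole as negative mass, I = I₀ − I_hole = 0.26594 − 0.012685 = 0.25325 kg·m².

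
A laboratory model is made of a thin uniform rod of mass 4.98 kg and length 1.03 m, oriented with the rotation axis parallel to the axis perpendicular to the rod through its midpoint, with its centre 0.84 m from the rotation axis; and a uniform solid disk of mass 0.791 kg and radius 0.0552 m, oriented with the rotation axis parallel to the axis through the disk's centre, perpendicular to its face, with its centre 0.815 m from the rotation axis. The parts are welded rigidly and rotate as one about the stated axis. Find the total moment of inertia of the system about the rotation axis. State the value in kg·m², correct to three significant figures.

4.48

Thin rod: I_cm = (1/12)ML² = (1/12)(4.98)(1.03)² = 0.44027 kg·m²; centre at d = 0.84 m, so the parallel axis theorem gives I = 0.44027 + (4.98)(0.84)² = 3.9542 kg·m².
Solid disk: I_cm = (1/2)MR² = (1/2)(0.791)(0.0552)² = 0.0012051 kg·m²; centre at d = 0.815 m, so the parallel axis theorem gives I = 0.0012051 + (0.791)(0.815)² = 0.52661 kg·m².
Total I = 3.9542 + 0.52661 = 4.4808 kg·m².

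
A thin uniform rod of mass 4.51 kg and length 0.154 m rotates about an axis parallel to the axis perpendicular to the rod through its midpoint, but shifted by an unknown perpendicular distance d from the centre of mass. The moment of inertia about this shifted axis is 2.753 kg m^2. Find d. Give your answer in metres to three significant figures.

About the centre-of-mass axis, I_cm = (1/12)ML² = (1/12)(4.51)(0.154)² = 0.0089133 kg m^2.
Parallel axis theorem: I = I_cm + Md², so Md² = 2.753 − 0.0089133 = 2.7441 kg m^2.
d = √(2.7441 / 4.51) = 0.78003 m.

0.780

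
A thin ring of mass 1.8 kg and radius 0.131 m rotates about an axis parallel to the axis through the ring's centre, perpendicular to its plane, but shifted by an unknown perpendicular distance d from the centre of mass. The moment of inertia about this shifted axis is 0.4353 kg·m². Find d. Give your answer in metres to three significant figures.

About the centre-of-mass axis, I_cm = MR² = (1.8)(0.131)² = 0.03089 kg·m².
Parallel axis theorem: I = I_cm + Md², so Md² = 0.4353 − 0.03089 = 0.40441 kg·m².
d = √(0.40441 / 1.8) = 0.474 m.

0.474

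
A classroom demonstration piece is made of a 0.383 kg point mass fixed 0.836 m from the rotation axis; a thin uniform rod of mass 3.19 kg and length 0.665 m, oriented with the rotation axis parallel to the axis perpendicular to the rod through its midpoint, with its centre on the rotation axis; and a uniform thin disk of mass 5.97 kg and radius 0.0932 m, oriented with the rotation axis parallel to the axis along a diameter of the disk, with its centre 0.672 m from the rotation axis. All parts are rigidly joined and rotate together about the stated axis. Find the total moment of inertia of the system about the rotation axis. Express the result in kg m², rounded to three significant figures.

Point mass: I_cm = 0; centre at d = 0.836 m, so I = I_cm + Md² gives I = 0 + (0.383)(0.836)² = 0.26768 kg m².
Thin rod: I_cm = (1/12)ML² = (1/12)(3.19)(0.665)² = 0.11756 kg m²; axis through the centre, so I = 0.11756 kg m².
Thin disk: I_cm = (1/4)MR² = (1/4)(5.97)(0.0932)² = 0.012964 kg m²; centre at d = 0.672 m, so I = I_cm + Md² gives I = 0.012964 + (5.97)(0.672)² = 2.7089 kg m².
Total I = 0.26768 + 0.11756 + 2.7089 = 3.0942 kg m².

3.09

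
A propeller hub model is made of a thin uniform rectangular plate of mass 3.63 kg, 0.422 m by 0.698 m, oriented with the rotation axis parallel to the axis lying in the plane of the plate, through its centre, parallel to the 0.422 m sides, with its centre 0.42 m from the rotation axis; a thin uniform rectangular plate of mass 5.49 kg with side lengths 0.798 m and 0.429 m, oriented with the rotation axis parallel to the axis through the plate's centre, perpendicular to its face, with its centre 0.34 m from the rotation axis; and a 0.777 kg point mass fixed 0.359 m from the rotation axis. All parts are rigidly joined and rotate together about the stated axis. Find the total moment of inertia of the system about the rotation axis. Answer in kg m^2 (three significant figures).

1.90

Rectangular plate: I_cm = (1/12)Mb² = (1/12)(3.63)(0.698)² = 0.14738 kg m^2; centre at d = 0.42 m, so the parallel axis theorem gives I = 0.14738 + (3.63)(0.42)² = 0.78771 kg m^2.
Rectangular plate: I_cm = (1/12)M(a²+b²) = (1/12)(5.49)[(0.798)² + (0.429)²] = 0.37554 kg m^2; centre at d = 0.34 m, so the parallel axis theorem gives I = 0.37554 + (5.49)(0.34)² = 1.0102 kg m^2.
Point mass: I_cm = 0; centre at d = 0.359 m, so the parallel axis theorem gives I = 0 + (0.777)(0.359)² = 0.10014 kg m^2.
Total I = 0.78771 + 1.0102 + 0.10014 = 1.898 kg m^2.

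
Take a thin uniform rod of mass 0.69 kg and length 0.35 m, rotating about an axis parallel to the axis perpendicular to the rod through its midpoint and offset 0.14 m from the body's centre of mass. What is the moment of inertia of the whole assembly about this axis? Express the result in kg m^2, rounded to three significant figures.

0.0206

I_cm = (1/12)ML² = (1/12)(0.69)(0.35)² = 0.0070437 kg m^2; centre at d = 0.14 m, so the parallel axis theorem gives I = 0.0070437 + (0.69)(0.14)² = 0.020568 kg m^2.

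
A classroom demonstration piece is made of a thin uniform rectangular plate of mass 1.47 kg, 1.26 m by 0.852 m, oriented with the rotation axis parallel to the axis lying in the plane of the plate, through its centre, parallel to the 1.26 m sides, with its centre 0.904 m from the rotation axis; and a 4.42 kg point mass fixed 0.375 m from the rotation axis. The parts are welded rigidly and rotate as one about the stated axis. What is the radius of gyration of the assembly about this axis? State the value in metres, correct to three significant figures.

0.570

Rectangular plate: I_cm = (1/12)Mb² = (1/12)(1.47)(0.852)² = 0.088923 kg m^2; centre at d = 0.904 m, so the parallel axis theorem gives I = 0.088923 + (1.47)(0.904)² = 1.2902 kg m^2.
Point mass: I_cm = 0; centre at d = 0.375 m, so the parallel axis theorem gives I = 0 + (4.42)(0.375)² = 0.62156 kg m^2.
Total I = 1.9118 kg m^2; total mass M = 5.89 kg.
k = √(I/M) = √(1.9118/5.89) = 0.56972 m.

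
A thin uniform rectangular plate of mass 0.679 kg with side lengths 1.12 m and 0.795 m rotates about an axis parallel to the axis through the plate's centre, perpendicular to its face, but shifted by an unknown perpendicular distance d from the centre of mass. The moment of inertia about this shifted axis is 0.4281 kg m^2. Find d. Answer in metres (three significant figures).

About the centre-of-mass axis, I_cm = (1/12)M(a²+b²) = (1/12)(0.679)[(1.12)² + (0.795)²] = 0.10674 kg m^2.
Parallel axis theorem: I = I_cm + Md², so Md² = 0.4281 − 0.10674 = 0.32136 kg m^2.
d = √(0.32136 / 0.679) = 0.68796 m.

0.688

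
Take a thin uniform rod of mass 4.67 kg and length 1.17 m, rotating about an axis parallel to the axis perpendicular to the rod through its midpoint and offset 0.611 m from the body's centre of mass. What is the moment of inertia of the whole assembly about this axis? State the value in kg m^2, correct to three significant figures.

2.28

I_cm = (1/12)ML² = (1/12)(4.67)(1.17)² = 0.53273 kg m^2; centre at d = 0.611 m, so I = I_cm + Md² gives I = 0.53273 + (4.67)(0.611)² = 2.2761 kg m^2.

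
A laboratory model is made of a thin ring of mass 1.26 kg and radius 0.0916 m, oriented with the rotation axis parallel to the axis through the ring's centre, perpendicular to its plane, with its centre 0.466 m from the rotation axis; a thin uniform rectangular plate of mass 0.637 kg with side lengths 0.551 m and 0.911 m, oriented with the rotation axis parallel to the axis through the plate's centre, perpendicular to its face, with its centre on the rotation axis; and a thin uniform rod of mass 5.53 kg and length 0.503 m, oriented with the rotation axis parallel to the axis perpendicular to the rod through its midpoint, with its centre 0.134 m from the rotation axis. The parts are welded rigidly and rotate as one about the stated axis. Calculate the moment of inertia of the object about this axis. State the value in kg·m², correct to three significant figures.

Thin ring: I_cm = MR² = (1.26)(0.0916)² = 0.010572 kg·m²; centre at d = 0.466 m, so the parallel axis theorem gives I = 0.010572 + (1.26)(0.466)² = 0.28419 kg·m².
Rectangular plate: I_cm = (1/12)M(a²+b²) = (1/12)(0.637)[(0.551)² + (0.911)²] = 0.060171 kg·m²; axis through the centre, so I = 0.060171 kg·m².
Thin rod: I_cm = (1/12)ML² = (1/12)(5.53)(0.503)² = 0.11659 kg·m²; centre at d = 0.134 m, so the parallel axis theorem gives I = 0.11659 + (5.53)(0.134)² = 0.21589 kg·m².
Total I = 0.28419 + 0.060171 + 0.21589 = 0.56025 kg·m².

0.560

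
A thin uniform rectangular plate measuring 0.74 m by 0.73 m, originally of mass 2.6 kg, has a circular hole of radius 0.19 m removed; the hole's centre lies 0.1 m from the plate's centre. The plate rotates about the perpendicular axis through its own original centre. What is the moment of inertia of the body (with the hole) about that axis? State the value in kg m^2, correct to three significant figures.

0.219

Unpierced body about its centre: I₀ = (1/12)M(a²+b²) = (1/12)(2.6)[(0.74)² + (0.73)²] = 0.23411 kg m^2.
The removed disk has mass m = M·πr²/(ab) = (2.6)·π(0.19)²/(0.74·0.73) = 0.54585 kg (same uniform areal density).
Its moment of inertia about the rotation axis (parallel-axis theorem): I_hole = (1/2)mr² + md² = (1/2)(0.54585)(0.19)² + (0.54585)(0.1)² = 0.015311 kg m^2.
Treating the hole as negative mass, I = I₀ − I_hole = 0.23411 − 0.015311 = 0.2188 kg m^2.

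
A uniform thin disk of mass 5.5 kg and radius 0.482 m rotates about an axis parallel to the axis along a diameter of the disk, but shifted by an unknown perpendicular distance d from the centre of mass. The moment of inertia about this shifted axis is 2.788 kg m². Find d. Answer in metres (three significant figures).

0.670

About the centre-of-mass axis, I_cm = (1/4)MR² = (1/4)(5.5)(0.482)² = 0.31945 kg m².
Parallel axis theorem: I = I_cm + Md², so Md² = 2.788 − 0.31945 = 2.4686 kg m².
d = √(2.4686 / 5.5) = 0.66995 m.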